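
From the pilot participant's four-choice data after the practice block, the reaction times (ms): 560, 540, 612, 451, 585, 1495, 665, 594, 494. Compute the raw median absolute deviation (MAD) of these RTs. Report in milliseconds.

Sorted: 451, 494, 540, 560, 585, 594, 612, 665, 1495 → median = 585
|x − 585|: 25, 45, 27, 134, 0, 910, 80, 9, 91
Sorted deviations: 0, 9, 25, 27, 45, 80, 91, 134, 910 → MAD = 45

45 ms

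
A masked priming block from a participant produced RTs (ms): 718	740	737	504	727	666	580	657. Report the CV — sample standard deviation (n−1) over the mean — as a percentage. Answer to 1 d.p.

12.8%

n = 8, Σ = 5329, M = 666.1250
Σ(x−M)² = 50662.875; s = √(50662.875/7) = 85.0738
CV = 85.0738 / 666.1250 = 0.12771 = 12.771%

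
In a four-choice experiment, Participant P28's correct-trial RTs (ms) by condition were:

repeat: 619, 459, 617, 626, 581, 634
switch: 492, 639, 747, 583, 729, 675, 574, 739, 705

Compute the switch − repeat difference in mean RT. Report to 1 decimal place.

M(repeat) = 3536/6 = 589.333
M(switch) = 5883/9 = 653.667
Difference = 653.667 − 589.333 = 64.333 ms

64.3 ms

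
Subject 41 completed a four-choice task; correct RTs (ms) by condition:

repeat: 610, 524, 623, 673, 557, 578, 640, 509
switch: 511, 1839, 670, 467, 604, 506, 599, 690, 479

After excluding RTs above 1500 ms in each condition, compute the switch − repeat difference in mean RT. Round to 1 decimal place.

switch: exclude 1839
M(repeat) = 4714/8 = 589.250
M(switch) = 4526/8 = 565.750
Difference = 565.750 − 589.250 = -23.500 ms

-23.5 ms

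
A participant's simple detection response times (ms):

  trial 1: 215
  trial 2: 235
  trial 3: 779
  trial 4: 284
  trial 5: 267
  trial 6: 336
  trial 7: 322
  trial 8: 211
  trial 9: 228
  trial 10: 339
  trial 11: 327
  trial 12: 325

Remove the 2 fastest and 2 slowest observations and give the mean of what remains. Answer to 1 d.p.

Sorted: 211, 215, 228, 235, 267, 284, 322, 325, 327, 336, 339, 779
Drop lowest 2 (211, 215) and highest 2 (339, 779)
Remaining (n=8): Σ = 2324, mean = 2324/8 = 290.500

290.5 ms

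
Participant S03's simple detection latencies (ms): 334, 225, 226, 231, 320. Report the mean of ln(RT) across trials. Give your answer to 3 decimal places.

ln(RT): 5.8111, 5.4161, 5.4205, 5.4424, 5.7683
Σ ln(RT) = 27.8585
Mean = 27.8585/5 = 5.57170

5.572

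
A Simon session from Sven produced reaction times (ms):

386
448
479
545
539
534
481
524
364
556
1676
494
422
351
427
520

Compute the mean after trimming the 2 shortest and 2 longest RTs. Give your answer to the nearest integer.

483 ms

Sorted: 351, 364, 386, 422, 427, 448, 479, 481, 494, 520, 524, 534, 539, 545, 556, 1676
Drop lowest 2 (351, 364) and highest 2 (556, 1676)
Remaining (n=12): Σ = 5799, mean = 5799/12 = 483.250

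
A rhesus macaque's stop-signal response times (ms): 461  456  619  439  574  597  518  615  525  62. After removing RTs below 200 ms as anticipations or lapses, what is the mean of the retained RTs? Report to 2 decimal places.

Excluded: 62
Retained (n=9): Σ = 4804
Mean = 4804/9 = 533.7778

533.78 ms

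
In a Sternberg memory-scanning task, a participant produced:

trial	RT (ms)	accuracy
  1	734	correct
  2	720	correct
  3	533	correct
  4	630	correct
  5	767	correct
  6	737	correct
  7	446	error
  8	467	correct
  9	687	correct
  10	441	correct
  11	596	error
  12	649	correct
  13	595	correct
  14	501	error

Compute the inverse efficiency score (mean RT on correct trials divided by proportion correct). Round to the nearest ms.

Correct trials (n=11): 734, 720, 533, 630, 767, 737, 467, 687, 441, 649, 595
Mean correct RT = 6960/11 = 632.7273 ms
Proportion correct = 11/14
IES = 632.7273 / (11/14) = 805.289 ms

805 ms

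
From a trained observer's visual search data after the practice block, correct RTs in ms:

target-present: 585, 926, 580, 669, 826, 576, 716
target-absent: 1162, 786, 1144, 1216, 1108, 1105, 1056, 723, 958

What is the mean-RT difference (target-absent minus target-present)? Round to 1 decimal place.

M(target-present) = 4878/7 = 696.857
M(target-absent) = 9258/9 = 1028.667
Difference = 1028.667 − 696.857 = 331.810 ms

331.8 ms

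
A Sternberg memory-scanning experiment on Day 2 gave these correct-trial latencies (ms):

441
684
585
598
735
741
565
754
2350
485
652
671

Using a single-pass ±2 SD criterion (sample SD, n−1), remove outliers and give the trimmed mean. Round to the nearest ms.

n = 12, ΣRT = 9261, M = 771.750
Σ(x−M)² = 2825106.25; s = √(2825106.25/11) = 506.782
Cutoffs: 771.750 ± 2·506.782 → [-241.8, 1785.3]
Outside: 2350 → excluded.
Retained (n=11): Σ = 6911, mean = 6911/11 = 628.273

628 ms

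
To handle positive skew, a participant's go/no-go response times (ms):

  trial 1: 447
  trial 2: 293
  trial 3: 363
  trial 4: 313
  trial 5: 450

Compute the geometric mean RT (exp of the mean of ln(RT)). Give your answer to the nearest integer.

367 ms

ln(RT): 6.1026, 5.6802, 5.8944, 5.7462, 6.1092
Mean ln(RT) = 29.5326/5 = 5.90652
Geometric mean = exp(5.90652) = 367.42 ms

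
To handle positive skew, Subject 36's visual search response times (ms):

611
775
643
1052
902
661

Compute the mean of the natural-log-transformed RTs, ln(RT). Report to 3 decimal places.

6.632

ln(RT): 6.4151, 6.6529, 6.4661, 6.9584, 6.8046, 6.4938
Σ ln(RT) = 39.7909
Mean = 39.7909/6 = 6.63182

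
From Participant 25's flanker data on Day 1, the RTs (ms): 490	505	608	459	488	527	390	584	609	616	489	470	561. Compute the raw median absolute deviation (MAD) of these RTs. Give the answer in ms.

46 ms

Sorted: 390, 459, 470, 488, 489, 490, 505, 527, 561, 584, 608, 609, 616 → median = 505
|x − 505|: 15, 0, 103, 46, 17, 22, 115, 79, 104, 111, 16, 35, 56
Sorted deviations: 0, 15, 16, 17, 22, 35, 46, 56, 79, 103, 104, 111, 115 → MAD = 46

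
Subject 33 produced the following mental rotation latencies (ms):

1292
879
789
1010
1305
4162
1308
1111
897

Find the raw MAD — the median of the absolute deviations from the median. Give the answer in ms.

Sorted: 789, 879, 897, 1010, 1111, 1292, 1305, 1308, 4162 → median = 1111
|x − 1111|: 181, 232, 322, 101, 194, 3051, 197, 0, 214
Sorted deviations: 0, 101, 181, 194, 197, 214, 232, 322, 3051 → MAD = 197

197 ms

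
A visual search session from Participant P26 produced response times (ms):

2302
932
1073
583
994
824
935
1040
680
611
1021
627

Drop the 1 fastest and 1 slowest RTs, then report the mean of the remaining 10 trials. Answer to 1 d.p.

Sorted: 583, 611, 627, 680, 824, 932, 935, 994, 1021, 1040, 1073, 2302
Drop lowest 1 (583) and highest 1 (2302)
Remaining (n=10): Σ = 8737, mean = 8737/10 = 873.700

873.7 ms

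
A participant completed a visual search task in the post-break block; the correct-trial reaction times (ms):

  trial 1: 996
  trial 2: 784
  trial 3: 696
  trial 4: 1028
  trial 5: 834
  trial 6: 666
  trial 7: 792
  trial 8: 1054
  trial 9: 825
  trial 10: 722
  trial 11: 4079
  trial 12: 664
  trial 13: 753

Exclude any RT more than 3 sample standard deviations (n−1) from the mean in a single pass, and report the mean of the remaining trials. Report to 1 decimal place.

817.8 ms

n = 13, ΣRT = 13893, M = 1068.692
Σ(x−M)² = 10025876.77; s = √(10025876.77/12) = 914.051
Cutoffs: 1068.692 ± 3·914.051 → [-1673.5, 3810.8]
Outside: 4079 → excluded.
Retained (n=12): Σ = 9814, mean = 9814/12 = 817.833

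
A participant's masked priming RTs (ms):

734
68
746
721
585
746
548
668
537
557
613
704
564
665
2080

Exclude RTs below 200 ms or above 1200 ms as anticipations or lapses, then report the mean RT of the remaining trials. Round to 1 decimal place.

645.2 ms

Excluded: 68, 2080
Retained (n=13): Σ = 8388
Mean = 8388/13 = 645.2308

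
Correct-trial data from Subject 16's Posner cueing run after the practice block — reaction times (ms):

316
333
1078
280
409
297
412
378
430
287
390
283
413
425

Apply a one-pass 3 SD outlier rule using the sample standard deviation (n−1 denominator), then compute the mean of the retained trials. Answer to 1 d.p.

n = 14, ΣRT = 5731, M = 409.357
Σ(x−M)² = 523973.21; s = √(523973.21/13) = 200.763
Cutoffs: 409.357 ± 3·200.763 → [-192.9, 1011.6]
Outside: 1078 → excluded.
Retained (n=13): Σ = 4653, mean = 4653/13 = 357.923

357.9 ms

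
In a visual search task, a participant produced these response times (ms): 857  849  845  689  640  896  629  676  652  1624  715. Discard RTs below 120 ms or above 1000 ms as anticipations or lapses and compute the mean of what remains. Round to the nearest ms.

Excluded: 1624
Retained (n=10): Σ = 7448
Mean = 7448/10 = 744.8000

745 ms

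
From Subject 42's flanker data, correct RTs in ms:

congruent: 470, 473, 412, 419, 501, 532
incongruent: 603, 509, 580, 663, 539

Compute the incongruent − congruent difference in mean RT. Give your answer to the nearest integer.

M(congruent) = 2807/6 = 467.833
M(incongruent) = 2894/5 = 578.800
Difference = 578.800 − 467.833 = 110.967 ms

111 ms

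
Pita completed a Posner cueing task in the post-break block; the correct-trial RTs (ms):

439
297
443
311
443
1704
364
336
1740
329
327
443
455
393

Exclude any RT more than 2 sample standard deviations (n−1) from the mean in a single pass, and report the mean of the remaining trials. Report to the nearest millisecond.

382 ms

n = 14, ΣRT = 8024, M = 573.143
Σ(x−M)² = 3120751.71; s = √(3120751.71/13) = 489.957
Cutoffs: 573.143 ± 2·489.957 → [-406.8, 1553.1]
Outside: 1704, 1740 → excluded.
Retained (n=12): Σ = 4580, mean = 4580/12 = 381.667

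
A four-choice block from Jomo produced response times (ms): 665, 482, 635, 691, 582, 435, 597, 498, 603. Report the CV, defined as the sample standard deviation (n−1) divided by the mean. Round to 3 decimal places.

n = 9, Σ = 5188, M = 576.4444
Σ(x−M)² = 60632.222; s = √(60632.222/8) = 87.0576
CV = 87.0576 / 576.4444 = 0.15103

0.151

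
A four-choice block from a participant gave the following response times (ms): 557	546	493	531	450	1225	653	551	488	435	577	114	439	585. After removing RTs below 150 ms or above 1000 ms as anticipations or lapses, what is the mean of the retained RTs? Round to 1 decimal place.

525.4 ms

Excluded: 114, 1225
Retained (n=12): Σ = 6305
Mean = 6305/12 = 525.4167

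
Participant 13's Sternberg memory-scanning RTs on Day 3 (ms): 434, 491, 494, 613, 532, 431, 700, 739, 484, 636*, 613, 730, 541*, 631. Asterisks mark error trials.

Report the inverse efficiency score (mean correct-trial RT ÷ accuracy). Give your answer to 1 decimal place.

Correct trials (n=12): 434, 491, 494, 613, 532, 431, 700, 739, 484, 613, 730, 631
Mean correct RT = 6892/12 = 574.3333 ms
Proportion correct = 12/14
IES = 574.3333 / (12/14) = 670.056 ms

670.1 ms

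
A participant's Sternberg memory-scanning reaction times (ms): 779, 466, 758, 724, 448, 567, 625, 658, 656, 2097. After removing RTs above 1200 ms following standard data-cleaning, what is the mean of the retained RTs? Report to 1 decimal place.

Excluded: 2097
Retained (n=9): Σ = 5681
Mean = 5681/9 = 631.2222

631.2 ms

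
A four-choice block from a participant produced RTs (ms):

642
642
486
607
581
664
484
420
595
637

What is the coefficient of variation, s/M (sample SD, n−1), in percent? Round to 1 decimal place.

14.5%

n = 10, Σ = 5758, M = 575.8000
Σ(x−M)² = 62423.600; s = √(62423.600/9) = 83.2824
CV = 83.2824 / 575.8000 = 0.14464 = 14.464%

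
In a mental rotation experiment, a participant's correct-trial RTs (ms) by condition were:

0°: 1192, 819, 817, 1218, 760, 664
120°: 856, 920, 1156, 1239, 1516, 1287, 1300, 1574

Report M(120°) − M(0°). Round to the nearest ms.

319 ms

M(0°) = 5470/6 = 911.667
M(120°) = 9848/8 = 1231.000
Difference = 1231.000 − 911.667 = 319.333 ms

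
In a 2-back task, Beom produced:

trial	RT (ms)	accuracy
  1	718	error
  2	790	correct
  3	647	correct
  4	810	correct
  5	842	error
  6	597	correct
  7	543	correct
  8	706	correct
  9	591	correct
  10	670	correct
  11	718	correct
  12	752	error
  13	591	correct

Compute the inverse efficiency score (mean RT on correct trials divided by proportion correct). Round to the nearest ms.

866 ms

Correct trials (n=10): 790, 647, 810, 597, 543, 706, 591, 670, 718, 591
Mean correct RT = 6663/10 = 666.3000 ms
Proportion correct = 10/13
IES = 666.3000 / (10/13) = 866.190 ms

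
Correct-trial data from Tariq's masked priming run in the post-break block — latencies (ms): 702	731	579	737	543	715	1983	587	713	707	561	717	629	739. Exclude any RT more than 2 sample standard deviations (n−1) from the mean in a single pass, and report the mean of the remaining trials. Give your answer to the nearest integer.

n = 14, ΣRT = 10643, M = 760.214
Σ(x−M)² = 1676336.36; s = √(1676336.36/13) = 359.095
Cutoffs: 760.214 ± 2·359.095 → [42.0, 1478.4]
Outside: 1983 → excluded.
Retained (n=13): Σ = 8660, mean = 8660/13 = 666.154

666 ms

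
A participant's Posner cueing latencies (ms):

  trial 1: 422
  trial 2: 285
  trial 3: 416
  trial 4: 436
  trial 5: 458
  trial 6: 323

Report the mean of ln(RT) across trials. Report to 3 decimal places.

ln(RT): 6.0450, 5.6525, 6.0307, 6.0776, 6.1269, 5.7777
Σ ln(RT) = 35.7103
Mean = 35.7103/6 = 5.95172

5.952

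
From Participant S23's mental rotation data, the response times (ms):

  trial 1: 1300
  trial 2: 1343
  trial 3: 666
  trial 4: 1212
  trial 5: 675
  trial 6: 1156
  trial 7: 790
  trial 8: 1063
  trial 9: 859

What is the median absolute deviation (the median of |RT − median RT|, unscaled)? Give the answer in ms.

237 ms

Sorted: 666, 675, 790, 859, 1063, 1156, 1212, 1300, 1343 → median = 1063
|x − 1063|: 237, 280, 397, 149, 388, 93, 273, 0, 204
Sorted deviations: 0, 93, 149, 204, 237, 273, 280, 388, 397 → MAD = 237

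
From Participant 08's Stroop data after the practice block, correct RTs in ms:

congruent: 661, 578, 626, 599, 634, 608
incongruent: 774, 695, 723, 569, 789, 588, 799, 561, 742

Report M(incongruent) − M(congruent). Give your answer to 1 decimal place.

M(congruent) = 3706/6 = 617.667
M(incongruent) = 6240/9 = 693.333
Difference = 693.333 − 617.667 = 75.667 ms

75.7 ms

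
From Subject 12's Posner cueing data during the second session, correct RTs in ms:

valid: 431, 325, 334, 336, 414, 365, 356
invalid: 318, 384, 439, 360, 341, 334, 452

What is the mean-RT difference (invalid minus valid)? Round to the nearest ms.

M(valid) = 2561/7 = 365.857
M(invalid) = 2628/7 = 375.429
Difference = 375.429 − 365.857 = 9.571 ms

10 ms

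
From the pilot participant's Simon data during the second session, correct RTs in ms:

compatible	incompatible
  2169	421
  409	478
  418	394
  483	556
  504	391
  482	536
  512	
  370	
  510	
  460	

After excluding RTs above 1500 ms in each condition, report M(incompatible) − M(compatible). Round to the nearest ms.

compatible: exclude 2169
M(compatible) = 4148/9 = 460.889
M(incompatible) = 2776/6 = 462.667
Difference = 462.667 − 460.889 = 1.778 ms

2 ms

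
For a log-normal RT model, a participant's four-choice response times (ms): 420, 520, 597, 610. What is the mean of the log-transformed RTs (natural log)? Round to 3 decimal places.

ln(RT): 6.0403, 6.2538, 6.3919, 6.4135
Σ ln(RT) = 25.0995
Mean = 25.0995/4 = 6.27486

6.275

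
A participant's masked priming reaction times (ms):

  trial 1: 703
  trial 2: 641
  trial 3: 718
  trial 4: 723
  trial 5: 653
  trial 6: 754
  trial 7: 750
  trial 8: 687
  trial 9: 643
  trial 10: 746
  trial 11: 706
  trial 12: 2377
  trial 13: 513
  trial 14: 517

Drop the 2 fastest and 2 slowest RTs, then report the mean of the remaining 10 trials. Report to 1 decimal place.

Sorted: 513, 517, 641, 643, 653, 687, 703, 706, 718, 723, 746, 750, 754, 2377
Drop lowest 2 (513, 517) and highest 2 (754, 2377)
Remaining (n=10): Σ = 6970, mean = 6970/10 = 697.000

697.0 ms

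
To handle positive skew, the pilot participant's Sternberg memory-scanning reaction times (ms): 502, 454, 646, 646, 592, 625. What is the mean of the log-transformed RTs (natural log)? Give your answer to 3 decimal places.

6.350

ln(RT): 6.2186, 6.1181, 6.4708, 6.4708, 6.3835, 6.4378
Σ ln(RT) = 38.0996
Mean = 38.0996/6 = 6.34993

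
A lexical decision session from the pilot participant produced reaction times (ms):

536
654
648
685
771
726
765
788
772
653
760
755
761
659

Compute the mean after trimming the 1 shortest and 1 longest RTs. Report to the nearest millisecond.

717 ms

Sorted: 536, 648, 653, 654, 659, 685, 726, 755, 760, 761, 765, 771, 772, 788
Drop lowest 1 (536) and highest 1 (788)
Remaining (n=12): Σ = 8609, mean = 8609/12 = 717.417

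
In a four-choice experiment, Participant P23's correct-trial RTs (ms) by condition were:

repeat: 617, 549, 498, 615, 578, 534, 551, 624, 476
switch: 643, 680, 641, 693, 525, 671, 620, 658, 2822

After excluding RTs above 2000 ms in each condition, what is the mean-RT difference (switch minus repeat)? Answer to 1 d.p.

switch: exclude 2822
M(repeat) = 5042/9 = 560.222
M(switch) = 5131/8 = 641.375
Difference = 641.375 − 560.222 = 81.153 ms

81.2 ms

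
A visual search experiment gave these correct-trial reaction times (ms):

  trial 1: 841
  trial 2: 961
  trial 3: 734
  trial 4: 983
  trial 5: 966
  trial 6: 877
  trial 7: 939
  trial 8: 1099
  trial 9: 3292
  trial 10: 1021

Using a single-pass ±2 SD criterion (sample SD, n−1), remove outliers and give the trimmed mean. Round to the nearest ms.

n = 10, ΣRT = 11713, M = 1171.300
Σ(x−M)² = 5087922.10; s = √(5087922.10/9) = 751.881
Cutoffs: 1171.300 ± 2·751.881 → [-332.5, 2675.1]
Outside: 3292 → excluded.
Retained (n=9): Σ = 8421, mean = 8421/9 = 935.667

936 ms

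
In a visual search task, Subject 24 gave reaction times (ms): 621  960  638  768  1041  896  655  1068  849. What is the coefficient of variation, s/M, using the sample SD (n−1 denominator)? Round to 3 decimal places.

n = 9, Σ = 7496, M = 832.8889
Σ(x−M)² = 237720.889; s = √(237720.889/8) = 172.3807
CV = 172.3807 / 832.8889 = 0.20697

0.207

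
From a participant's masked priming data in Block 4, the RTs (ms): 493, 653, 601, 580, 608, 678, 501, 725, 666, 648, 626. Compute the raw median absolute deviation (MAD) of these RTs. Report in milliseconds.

40 ms

Sorted: 493, 501, 580, 601, 608, 626, 648, 653, 666, 678, 725 → median = 626
|x − 626|: 133, 27, 25, 46, 18, 52, 125, 99, 40, 22, 0
Sorted deviations: 0, 18, 22, 25, 27, 40, 46, 52, 99, 125, 133 → MAD = 40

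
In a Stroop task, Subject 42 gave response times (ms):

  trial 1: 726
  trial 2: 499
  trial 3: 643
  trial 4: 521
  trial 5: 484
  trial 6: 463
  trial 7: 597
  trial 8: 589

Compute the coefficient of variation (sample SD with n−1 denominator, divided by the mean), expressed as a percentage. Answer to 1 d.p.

n = 8, Σ = 4522, M = 565.2500
Σ(x−M)² = 56861.500; s = √(56861.500/7) = 90.1281
CV = 90.1281 / 565.2500 = 0.15945 = 15.945%

15.9%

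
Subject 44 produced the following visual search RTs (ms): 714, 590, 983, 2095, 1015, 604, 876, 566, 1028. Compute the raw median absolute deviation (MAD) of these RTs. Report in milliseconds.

162 ms

Sorted: 566, 590, 604, 714, 876, 983, 1015, 1028, 2095 → median = 876
|x − 876|: 162, 286, 107, 1219, 139, 272, 0, 310, 152
Sorted deviations: 0, 107, 139, 152, 162, 272, 286, 310, 1219 → MAD = 162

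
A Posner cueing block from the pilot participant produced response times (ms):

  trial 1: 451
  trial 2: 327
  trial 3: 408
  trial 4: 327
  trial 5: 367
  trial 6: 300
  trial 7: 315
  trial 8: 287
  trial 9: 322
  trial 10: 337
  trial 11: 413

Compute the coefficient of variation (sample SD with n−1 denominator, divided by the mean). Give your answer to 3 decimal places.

n = 11, Σ = 3854, M = 350.3636
Σ(x−M)² = 27526.545; s = √(27526.545/10) = 52.4657
CV = 52.4657 / 350.3636 = 0.14975

0.150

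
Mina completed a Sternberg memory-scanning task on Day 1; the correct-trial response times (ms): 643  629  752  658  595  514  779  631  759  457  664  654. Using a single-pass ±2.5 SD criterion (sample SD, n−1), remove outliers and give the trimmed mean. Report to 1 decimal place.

644.6 ms

n = 12, ΣRT = 7735, M = 644.583
Σ(x−M)² = 98470.92; s = √(98470.92/11) = 94.614
Cutoffs: 644.583 ± 2.5·94.614 → [408.0, 881.1]
No RTs fall outside the cutoffs; all 12 retained. Mean = 7735/12 = 644.583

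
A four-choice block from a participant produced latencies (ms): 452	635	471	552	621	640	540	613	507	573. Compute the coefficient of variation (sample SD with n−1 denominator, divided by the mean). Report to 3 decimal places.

n = 10, Σ = 5604, M = 560.4000
Σ(x−M)² = 41580.400; s = √(41580.400/9) = 67.9709
CV = 67.9709 / 560.4000 = 0.12129

0.121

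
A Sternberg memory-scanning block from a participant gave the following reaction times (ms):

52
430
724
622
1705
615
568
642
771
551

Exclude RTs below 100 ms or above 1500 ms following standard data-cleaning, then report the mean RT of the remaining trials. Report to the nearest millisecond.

615 ms

Excluded: 52, 1705
Retained (n=8): Σ = 4923
Mean = 4923/8 = 615.3750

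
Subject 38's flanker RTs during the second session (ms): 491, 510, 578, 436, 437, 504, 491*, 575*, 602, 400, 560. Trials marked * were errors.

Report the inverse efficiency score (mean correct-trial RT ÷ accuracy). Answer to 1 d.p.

613.6 ms

Correct trials (n=9): 491, 510, 578, 436, 437, 504, 602, 400, 560
Mean correct RT = 4518/9 = 502.0000 ms
Proportion correct = 9/11
IES = 502.0000 / (9/11) = 613.556 ms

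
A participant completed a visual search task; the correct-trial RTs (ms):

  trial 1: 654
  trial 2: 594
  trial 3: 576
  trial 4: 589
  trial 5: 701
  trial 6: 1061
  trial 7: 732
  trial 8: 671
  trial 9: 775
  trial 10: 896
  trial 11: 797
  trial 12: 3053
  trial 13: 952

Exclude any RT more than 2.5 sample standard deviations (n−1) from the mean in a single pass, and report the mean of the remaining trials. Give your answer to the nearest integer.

750 ms

n = 13, ΣRT = 12051, M = 927.000
Σ(x−M)² = 5156922.00; s = √(5156922.00/12) = 655.548
Cutoffs: 927.000 ± 2.5·655.548 → [-711.9, 2565.9]
Outside: 3053 → excluded.
Retained (n=12): Σ = 8998, mean = 8998/12 = 749.833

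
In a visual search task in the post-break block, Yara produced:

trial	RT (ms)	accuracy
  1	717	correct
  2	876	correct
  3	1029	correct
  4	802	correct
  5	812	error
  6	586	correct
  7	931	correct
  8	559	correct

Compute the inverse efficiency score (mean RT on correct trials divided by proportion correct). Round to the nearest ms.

Correct trials (n=7): 717, 876, 1029, 802, 586, 931, 559
Mean correct RT = 5500/7 = 785.7143 ms
Proportion correct = 7/8
IES = 785.7143 / (7/8) = 897.959 ms

898 ms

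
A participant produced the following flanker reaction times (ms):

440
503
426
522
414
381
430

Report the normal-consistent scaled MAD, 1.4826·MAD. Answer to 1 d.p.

23.7 ms

Sorted: 381, 414, 426, 430, 440, 503, 522 → median = 430
|x − 430| sorted: 0, 4, 10, 16, 49, 73, 92 → MAD = 16
Robust SD ≈ 1.4826 × 16 = 23.722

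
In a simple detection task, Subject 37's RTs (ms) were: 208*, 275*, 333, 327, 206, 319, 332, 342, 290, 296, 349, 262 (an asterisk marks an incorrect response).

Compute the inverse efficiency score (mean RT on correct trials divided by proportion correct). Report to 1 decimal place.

Correct trials (n=10): 333, 327, 206, 319, 332, 342, 290, 296, 349, 262
Mean correct RT = 3056/10 = 305.6000 ms
Proportion correct = 10/12
IES = 305.6000 / (10/12) = 366.720 ms

366.7 ms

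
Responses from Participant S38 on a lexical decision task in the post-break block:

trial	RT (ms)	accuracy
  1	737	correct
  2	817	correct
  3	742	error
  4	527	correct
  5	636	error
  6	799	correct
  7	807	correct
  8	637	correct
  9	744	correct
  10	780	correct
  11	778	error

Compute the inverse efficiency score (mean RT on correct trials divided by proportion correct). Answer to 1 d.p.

1005.1 ms

Correct trials (n=8): 737, 817, 527, 799, 807, 637, 744, 780
Mean correct RT = 5848/8 = 731.0000 ms
Proportion correct = 8/11
IES = 731.0000 / (8/11) = 1005.125 ms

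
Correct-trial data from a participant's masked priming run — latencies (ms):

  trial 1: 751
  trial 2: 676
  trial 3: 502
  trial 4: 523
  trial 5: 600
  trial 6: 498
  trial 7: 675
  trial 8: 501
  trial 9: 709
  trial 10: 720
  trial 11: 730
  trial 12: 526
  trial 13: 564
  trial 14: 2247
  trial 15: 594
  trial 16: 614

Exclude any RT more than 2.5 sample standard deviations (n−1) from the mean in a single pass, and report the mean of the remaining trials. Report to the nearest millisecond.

612 ms

n = 16, ΣRT = 11430, M = 714.375
Σ(x−M)² = 2623427.75; s = √(2623427.75/15) = 418.205
Cutoffs: 714.375 ± 2.5·418.205 → [-331.1, 1759.9]
Outside: 2247 → excluded.
Retained (n=15): Σ = 9183, mean = 9183/15 = 612.200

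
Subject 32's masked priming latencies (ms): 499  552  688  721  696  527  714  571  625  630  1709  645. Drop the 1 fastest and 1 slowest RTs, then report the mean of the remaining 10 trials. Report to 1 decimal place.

Sorted: 499, 527, 552, 571, 625, 630, 645, 688, 696, 714, 721, 1709
Drop lowest 1 (499) and highest 1 (1709)
Remaining (n=10): Σ = 6369, mean = 6369/10 = 636.900

636.9 ms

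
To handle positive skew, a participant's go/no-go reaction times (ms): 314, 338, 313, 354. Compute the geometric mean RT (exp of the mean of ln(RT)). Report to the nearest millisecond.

329 ms

ln(RT): 5.7494, 5.8230, 5.7462, 5.8693
Mean ln(RT) = 23.1879/4 = 5.79698
Geometric mean = exp(5.79698) = 329.31 ms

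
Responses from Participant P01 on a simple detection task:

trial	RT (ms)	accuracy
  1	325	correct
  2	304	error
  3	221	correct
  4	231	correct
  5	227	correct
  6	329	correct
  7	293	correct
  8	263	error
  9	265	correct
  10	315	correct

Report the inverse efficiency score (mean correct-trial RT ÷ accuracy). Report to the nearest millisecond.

345 ms

Correct trials (n=8): 325, 221, 231, 227, 329, 293, 265, 315
Mean correct RT = 2206/8 = 275.7500 ms
Proportion correct = 8/10
IES = 275.7500 / (8/10) = 344.688 ms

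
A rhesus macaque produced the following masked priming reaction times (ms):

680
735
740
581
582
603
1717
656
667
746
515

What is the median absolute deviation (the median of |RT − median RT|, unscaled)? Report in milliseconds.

Sorted: 515, 581, 582, 603, 656, 667, 680, 735, 740, 746, 1717 → median = 667
|x − 667|: 13, 68, 73, 86, 85, 64, 1050, 11, 0, 79, 152
Sorted deviations: 0, 11, 13, 64, 68, 73, 79, 85, 86, 152, 1050 → MAD = 73

73 ms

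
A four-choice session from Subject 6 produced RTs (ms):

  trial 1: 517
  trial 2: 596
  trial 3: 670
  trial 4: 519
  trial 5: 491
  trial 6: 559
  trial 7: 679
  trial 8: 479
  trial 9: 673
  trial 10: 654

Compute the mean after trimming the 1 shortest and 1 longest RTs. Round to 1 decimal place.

Sorted: 479, 491, 517, 519, 559, 596, 654, 670, 673, 679
Drop lowest 1 (479) and highest 1 (679)
Remaining (n=8): Σ = 4679, mean = 4679/8 = 584.875

584.9 ms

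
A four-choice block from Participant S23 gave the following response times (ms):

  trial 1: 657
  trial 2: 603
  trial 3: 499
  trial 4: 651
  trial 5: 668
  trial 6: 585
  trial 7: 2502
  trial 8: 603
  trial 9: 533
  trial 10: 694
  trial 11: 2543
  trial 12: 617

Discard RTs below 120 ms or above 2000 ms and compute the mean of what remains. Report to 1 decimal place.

611.0 ms

Excluded: 2502, 2543
Retained (n=10): Σ = 6110
Mean = 6110/10 = 611.0000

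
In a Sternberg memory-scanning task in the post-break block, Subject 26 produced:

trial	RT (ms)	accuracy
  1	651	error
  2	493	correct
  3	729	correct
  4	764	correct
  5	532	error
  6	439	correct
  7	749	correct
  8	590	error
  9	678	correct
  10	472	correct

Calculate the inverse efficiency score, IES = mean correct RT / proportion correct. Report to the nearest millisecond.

882 ms

Correct trials (n=7): 493, 729, 764, 439, 749, 678, 472
Mean correct RT = 4324/7 = 617.7143 ms
Proportion correct = 7/10
IES = 617.7143 / (7/10) = 882.449 ms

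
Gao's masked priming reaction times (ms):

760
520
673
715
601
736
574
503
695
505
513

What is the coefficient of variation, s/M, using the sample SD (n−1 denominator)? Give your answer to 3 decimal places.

0.163

n = 11, Σ = 6795, M = 617.7273
Σ(x−M)² = 101298.182; s = √(101298.182/10) = 100.6470
CV = 100.6470 / 617.7273 = 0.16293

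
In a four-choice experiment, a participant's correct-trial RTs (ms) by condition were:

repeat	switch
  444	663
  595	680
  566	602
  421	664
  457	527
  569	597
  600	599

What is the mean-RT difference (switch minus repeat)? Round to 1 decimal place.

97.1 ms

M(repeat) = 3652/7 = 521.714
M(switch) = 4332/7 = 618.857
Difference = 618.857 − 521.714 = 97.143 ms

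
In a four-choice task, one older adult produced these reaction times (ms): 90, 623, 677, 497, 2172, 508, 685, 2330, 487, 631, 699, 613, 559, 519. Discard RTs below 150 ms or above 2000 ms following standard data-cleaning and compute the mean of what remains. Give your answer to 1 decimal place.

Excluded: 90, 2172, 2330
Retained (n=11): Σ = 6498
Mean = 6498/11 = 590.7273

590.7 ms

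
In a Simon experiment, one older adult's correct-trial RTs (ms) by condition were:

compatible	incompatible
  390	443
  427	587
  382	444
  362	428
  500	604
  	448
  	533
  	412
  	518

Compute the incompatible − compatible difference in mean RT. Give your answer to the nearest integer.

M(compatible) = 2061/5 = 412.200
M(incompatible) = 4417/9 = 490.778
Difference = 490.778 − 412.200 = 78.578 ms

79 ms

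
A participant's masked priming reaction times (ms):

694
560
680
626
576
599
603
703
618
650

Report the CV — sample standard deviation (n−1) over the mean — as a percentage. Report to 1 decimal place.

n = 10, Σ = 6309, M = 630.9000
Σ(x−M)² = 21982.900; s = √(21982.900/9) = 49.4221
CV = 49.4221 / 630.9000 = 0.07834 = 7.834%

7.8%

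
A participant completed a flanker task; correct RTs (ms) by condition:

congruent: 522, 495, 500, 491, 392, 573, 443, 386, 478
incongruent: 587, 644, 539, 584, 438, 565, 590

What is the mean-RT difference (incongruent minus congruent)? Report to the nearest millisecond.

88 ms

M(congruent) = 4280/9 = 475.556
M(incongruent) = 3947/7 = 563.857
Difference = 563.857 − 475.556 = 88.302 ms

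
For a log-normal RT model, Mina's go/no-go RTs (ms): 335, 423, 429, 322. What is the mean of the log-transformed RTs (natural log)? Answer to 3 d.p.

5.924

ln(RT): 5.8141, 6.0474, 6.0615, 5.7746
Σ ln(RT) = 23.6975
Mean = 23.6975/4 = 5.92438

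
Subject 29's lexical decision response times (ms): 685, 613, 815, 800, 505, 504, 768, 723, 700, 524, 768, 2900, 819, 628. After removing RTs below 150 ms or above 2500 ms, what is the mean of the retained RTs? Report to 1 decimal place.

Excluded: 2900
Retained (n=13): Σ = 8852
Mean = 8852/13 = 680.9231

680.9 ms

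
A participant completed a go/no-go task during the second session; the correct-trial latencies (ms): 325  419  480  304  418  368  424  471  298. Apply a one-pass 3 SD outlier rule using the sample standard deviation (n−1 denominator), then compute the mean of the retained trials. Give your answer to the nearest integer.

390 ms

n = 9, ΣRT = 3507, M = 389.667
Σ(x−M)² = 38010.00; s = √(38010.00/8) = 68.929
Cutoffs: 389.667 ± 3·68.929 → [182.9, 596.5]
No RTs fall outside the cutoffs; all 9 retained. Mean = 3507/9 = 389.667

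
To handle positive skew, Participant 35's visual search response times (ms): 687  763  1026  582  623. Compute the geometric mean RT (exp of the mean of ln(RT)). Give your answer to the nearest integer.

ln(RT): 6.5323, 6.6373, 6.9334, 6.3665, 6.4345
Mean ln(RT) = 32.9040/5 = 6.58081
Geometric mean = exp(6.58081) = 721.12 ms

721 ms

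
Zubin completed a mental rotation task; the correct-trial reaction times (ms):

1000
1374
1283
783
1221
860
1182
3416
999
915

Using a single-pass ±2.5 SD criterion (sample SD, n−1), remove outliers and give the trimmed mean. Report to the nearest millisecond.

n = 10, ΣRT = 13033, M = 1303.300
Σ(x−M)² = 5292992.10; s = √(5292992.10/9) = 766.883
Cutoffs: 1303.300 ± 2.5·766.883 → [-613.9, 3220.5]
Outside: 3416 → excluded.
Retained (n=9): Σ = 9617, mean = 9617/9 = 1068.556

1069 ms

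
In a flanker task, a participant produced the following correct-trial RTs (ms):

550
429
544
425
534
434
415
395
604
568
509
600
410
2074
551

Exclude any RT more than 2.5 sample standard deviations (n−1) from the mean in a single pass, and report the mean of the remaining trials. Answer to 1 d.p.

n = 15, ΣRT = 9042, M = 602.800
Σ(x−M)² = 2394044.40; s = √(2394044.40/14) = 413.525
Cutoffs: 602.800 ± 2.5·413.525 → [-431.0, 1636.6]
Outside: 2074 → excluded.
Retained (n=14): Σ = 6968, mean = 6968/14 = 497.714

497.7 ms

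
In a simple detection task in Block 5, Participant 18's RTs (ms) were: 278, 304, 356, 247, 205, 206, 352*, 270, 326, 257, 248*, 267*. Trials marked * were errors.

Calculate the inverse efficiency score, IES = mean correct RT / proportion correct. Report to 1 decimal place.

362.8 ms

Correct trials (n=9): 278, 304, 356, 247, 205, 206, 270, 326, 257
Mean correct RT = 2449/9 = 272.1111 ms
Proportion correct = 9/12
IES = 272.1111 / (9/12) = 362.815 ms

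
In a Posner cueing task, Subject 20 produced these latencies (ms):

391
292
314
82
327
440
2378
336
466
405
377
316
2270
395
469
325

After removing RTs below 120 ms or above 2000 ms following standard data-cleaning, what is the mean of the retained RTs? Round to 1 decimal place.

Excluded: 82, 2270, 2378
Retained (n=13): Σ = 4853
Mean = 4853/13 = 373.3077

373.3 ms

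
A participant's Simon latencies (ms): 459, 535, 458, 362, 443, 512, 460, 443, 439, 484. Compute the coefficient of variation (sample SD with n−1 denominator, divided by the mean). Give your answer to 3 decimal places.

n = 10, Σ = 4595, M = 459.5000
Σ(x−M)² = 19530.500; s = √(19530.500/9) = 46.5839
CV = 46.5839 / 459.5000 = 0.10138

0.101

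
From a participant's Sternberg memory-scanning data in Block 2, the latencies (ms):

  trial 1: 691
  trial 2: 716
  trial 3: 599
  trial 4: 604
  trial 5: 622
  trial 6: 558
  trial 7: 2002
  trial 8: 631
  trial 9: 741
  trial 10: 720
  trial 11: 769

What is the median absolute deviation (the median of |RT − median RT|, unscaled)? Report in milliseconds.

Sorted: 558, 599, 604, 622, 631, 691, 716, 720, 741, 769, 2002 → median = 691
|x − 691|: 0, 25, 92, 87, 69, 133, 1311, 60, 50, 29, 78
Sorted deviations: 0, 25, 29, 50, 60, 69, 78, 87, 92, 133, 1311 → MAD = 69

69 ms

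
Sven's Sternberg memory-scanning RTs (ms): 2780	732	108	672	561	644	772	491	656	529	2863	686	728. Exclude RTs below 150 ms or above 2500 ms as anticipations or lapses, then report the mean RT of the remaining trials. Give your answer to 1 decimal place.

647.1 ms

Excluded: 108, 2780, 2863
Retained (n=10): Σ = 6471
Mean = 6471/10 = 647.1000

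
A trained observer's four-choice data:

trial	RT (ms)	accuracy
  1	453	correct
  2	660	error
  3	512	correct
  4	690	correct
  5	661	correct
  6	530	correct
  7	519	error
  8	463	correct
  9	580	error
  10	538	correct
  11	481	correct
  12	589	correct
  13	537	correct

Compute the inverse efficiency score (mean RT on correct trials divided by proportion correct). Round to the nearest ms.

709 ms

Correct trials (n=10): 453, 512, 690, 661, 530, 463, 538, 481, 589, 537
Mean correct RT = 5454/10 = 545.4000 ms
Proportion correct = 10/13
IES = 545.4000 / (10/13) = 709.020 ms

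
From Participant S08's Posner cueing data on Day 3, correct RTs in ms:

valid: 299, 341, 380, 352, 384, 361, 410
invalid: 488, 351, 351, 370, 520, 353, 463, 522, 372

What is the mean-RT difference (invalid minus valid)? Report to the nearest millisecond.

60 ms

M(valid) = 2527/7 = 361.000
M(invalid) = 3790/9 = 421.111
Difference = 421.111 − 361.000 = 60.111 ms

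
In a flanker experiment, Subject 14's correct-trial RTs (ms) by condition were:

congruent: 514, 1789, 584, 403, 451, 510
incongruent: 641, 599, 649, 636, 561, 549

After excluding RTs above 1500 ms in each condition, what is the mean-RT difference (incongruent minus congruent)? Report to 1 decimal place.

113.4 ms

congruent: exclude 1789
M(congruent) = 2462/5 = 492.400
M(incongruent) = 3635/6 = 605.833
Difference = 605.833 − 492.400 = 113.433 ms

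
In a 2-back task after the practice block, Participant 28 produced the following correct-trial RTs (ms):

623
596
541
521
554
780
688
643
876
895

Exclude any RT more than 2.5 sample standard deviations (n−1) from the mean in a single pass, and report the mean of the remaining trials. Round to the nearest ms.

n = 10, ΣRT = 6717, M = 671.700
Σ(x−M)² = 166168.10; s = √(166168.10/9) = 135.879
Cutoffs: 671.700 ± 2.5·135.879 → [332.0, 1011.4]
No RTs fall outside the cutoffs; all 10 retained. Mean = 6717/10 = 671.700

672 ms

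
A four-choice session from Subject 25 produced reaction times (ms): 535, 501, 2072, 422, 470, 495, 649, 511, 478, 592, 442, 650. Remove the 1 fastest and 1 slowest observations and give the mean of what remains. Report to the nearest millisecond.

532 ms

Sorted: 422, 442, 470, 478, 495, 501, 511, 535, 592, 649, 650, 2072
Drop lowest 1 (422) and highest 1 (2072)
Remaining (n=10): Σ = 5323, mean = 5323/10 = 532.300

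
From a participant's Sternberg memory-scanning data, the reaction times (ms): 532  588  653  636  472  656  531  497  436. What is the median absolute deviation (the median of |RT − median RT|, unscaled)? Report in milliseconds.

Sorted: 436, 472, 497, 531, 532, 588, 636, 653, 656 → median = 532
|x − 532|: 0, 56, 121, 104, 60, 124, 1, 35, 96
Sorted deviations: 0, 1, 35, 56, 60, 96, 104, 121, 124 → MAD = 60

60 ms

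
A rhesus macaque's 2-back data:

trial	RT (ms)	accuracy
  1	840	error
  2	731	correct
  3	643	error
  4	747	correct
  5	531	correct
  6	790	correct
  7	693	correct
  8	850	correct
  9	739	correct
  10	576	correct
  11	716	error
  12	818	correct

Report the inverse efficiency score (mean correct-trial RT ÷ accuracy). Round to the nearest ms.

Correct trials (n=9): 731, 747, 531, 790, 693, 850, 739, 576, 818
Mean correct RT = 6475/9 = 719.4444 ms
Proportion correct = 9/12
IES = 719.4444 / (9/12) = 959.259 ms

959 ms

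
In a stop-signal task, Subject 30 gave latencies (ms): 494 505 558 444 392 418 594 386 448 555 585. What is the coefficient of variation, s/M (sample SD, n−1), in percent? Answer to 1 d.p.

n = 11, Σ = 5379, M = 489.0000
Σ(x−M)² = 58404.000; s = √(58404.000/10) = 76.4225
CV = 76.4225 / 489.0000 = 0.15628 = 15.628%

15.6%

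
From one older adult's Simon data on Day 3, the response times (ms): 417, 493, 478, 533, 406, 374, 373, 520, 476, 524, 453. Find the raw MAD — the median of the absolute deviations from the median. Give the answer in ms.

48 ms

Sorted: 373, 374, 406, 417, 453, 476, 478, 493, 520, 524, 533 → median = 476
|x − 476|: 59, 17, 2, 57, 70, 102, 103, 44, 0, 48, 23
Sorted deviations: 0, 2, 17, 23, 44, 48, 57, 59, 70, 102, 103 → MAD = 48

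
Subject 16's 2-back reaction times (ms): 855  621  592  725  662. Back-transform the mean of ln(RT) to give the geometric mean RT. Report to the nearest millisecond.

ln(RT): 6.7511, 6.4313, 6.3835, 6.5862, 6.4953
Mean ln(RT) = 32.6474/5 = 6.52948
Geometric mean = exp(6.52948) = 685.04 ms

685 ms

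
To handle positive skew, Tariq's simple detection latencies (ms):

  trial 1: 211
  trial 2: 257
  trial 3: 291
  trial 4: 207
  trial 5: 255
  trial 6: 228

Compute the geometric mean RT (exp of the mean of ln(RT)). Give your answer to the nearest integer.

ln(RT): 5.3519, 5.5491, 5.6733, 5.3327, 5.5413, 5.4293
Mean ln(RT) = 32.8776/6 = 5.47960
Geometric mean = exp(5.47960) = 239.75 ms

240 ms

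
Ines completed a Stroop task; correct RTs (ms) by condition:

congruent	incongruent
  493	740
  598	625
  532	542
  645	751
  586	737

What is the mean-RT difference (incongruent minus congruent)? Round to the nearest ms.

108 ms

M(congruent) = 2854/5 = 570.800
M(incongruent) = 3395/5 = 679.000
Difference = 679.000 − 570.800 = 108.200 ms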